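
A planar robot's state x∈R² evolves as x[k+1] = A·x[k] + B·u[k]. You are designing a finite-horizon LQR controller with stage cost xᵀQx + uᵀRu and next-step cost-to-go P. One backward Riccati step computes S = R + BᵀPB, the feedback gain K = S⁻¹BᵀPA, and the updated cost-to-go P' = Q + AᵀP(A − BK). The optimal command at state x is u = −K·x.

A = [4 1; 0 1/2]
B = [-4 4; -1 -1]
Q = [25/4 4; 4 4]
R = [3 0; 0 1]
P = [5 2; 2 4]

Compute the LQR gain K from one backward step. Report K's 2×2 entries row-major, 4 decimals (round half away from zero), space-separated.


-0.4508 -0.3095 0.5470 -0.0511

BᵀP = [-22.0000 -12.0000; 18.0000 4.0000]
S = R + BᵀPB = [3 0; 0 1] + [100.0000 -76.0000; -76.0000 68.0000] = [103.0000 -76.0000; -76.0000 69.0000]
BᵀPA = [-88.0000 -28.0000; 72.0000 20.0000]
K = S⁻¹·BᵀPA = [-0.4508 -0.3095; 0.5470 -0.0511]
A−BK = [0.0090 -0.0338; 0.0962 0.1394]
AᵀP(A−BK) = [0.9497 0.4388; 0.4388 0.3546]
P' = Q + AᵀP(A−BK) = [7.1997 4.4388; 4.4388 4.3546]
tr(P') = 11.5543


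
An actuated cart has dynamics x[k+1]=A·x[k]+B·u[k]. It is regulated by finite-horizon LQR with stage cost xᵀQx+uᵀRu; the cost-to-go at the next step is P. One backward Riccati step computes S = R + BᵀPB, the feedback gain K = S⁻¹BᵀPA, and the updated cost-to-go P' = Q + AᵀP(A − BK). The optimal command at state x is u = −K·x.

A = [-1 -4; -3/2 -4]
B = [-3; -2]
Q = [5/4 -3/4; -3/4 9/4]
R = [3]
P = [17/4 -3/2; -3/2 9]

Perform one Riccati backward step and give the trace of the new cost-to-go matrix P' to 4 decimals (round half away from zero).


BᵀP = [-9.7500 -13.5000]
S = R + BᵀPB = [3] + [56.2500] = [59.2500]
BᵀPA = [30.0000 93.0000]
K = S⁻¹·BᵀPA = [0.5063 1.5696]
A−BK = [0.5190 0.7089; -0.4873 -0.8608]
AᵀP(A−BK) = [4.8101 8.9114; 8.9114 18.0253]
P' = Q + AᵀP(A−BK) = [6.0601 8.1614; 8.1614 20.2753]
tr(P') = 26.3354

26.3354


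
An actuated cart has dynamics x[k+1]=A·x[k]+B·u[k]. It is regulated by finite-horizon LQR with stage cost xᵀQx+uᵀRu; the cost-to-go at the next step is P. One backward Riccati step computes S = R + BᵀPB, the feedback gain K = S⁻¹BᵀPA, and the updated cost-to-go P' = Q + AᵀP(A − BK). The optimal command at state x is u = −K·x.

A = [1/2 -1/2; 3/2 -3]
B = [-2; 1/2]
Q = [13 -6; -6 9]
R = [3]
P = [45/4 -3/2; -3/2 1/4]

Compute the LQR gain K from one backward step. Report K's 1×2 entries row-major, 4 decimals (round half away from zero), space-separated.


BᵀP = [-23.2500 3.1250]
S = R + BᵀPB = [3] + [48.0625] = [51.0625]
BᵀPA = [-6.9375 2.2500]
K = S⁻¹·BᵀPA = [-0.1359 0.0441]
A−BK = [0.2283 -0.4119; 1.5679 -3.0220]
AᵀP(A−BK) = [0.1825 -0.2568; -0.2568 0.4634]
P' = Q + AᵀP(A−BK) = [13.1825 -6.2568; -6.2568 9.4634]
tr(P') = 22.6458

-0.1359 0.0441


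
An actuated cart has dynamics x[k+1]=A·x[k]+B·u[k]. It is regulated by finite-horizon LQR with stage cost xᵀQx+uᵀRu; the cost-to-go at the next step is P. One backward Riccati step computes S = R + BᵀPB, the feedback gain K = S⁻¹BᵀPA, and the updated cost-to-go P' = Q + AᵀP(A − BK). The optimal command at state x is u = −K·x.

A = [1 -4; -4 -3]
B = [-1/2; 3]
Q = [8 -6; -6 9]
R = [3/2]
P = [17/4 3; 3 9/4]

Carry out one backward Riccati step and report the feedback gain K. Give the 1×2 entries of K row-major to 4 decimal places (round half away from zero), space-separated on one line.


BᵀP = [6.8750 5.2500]
S = R + BᵀPB = [3/2] + [12.3125] = [13.8125]
BᵀPA = [-14.1250 -43.2500]
K = S⁻¹·BᵀPA = [-1.0226 -3.1312]
A−BK = [0.4887 -5.5656; -0.9321 6.3937]
AᵀP(A−BK) = [1.8054 4.7715; 4.7715 24.8247]
P' = Q + AᵀP(A−BK) = [9.8054 -1.2285; -1.2285 33.8247]
tr(P') = 43.6301

-1.0226 -3.1312


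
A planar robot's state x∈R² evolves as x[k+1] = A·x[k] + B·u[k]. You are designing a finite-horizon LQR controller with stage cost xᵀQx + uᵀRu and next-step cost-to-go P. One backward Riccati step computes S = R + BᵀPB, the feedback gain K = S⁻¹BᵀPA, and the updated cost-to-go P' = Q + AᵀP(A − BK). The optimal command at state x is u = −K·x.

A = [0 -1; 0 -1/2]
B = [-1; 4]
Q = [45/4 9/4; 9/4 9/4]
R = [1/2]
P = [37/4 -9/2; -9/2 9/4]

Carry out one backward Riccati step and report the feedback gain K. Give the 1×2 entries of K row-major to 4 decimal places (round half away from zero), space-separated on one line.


BᵀP = [-27.2500 13.5000]
S = R + BᵀPB = [1/2] + [81.2500] = [81.7500]
BᵀPA = [0.0000 20.5000]
K = S⁻¹·BᵀPA = [0.0000 0.2508]
A−BK = [0.0000 -0.7492; 0.0000 -1.5031]
AᵀP(A−BK) = [0.0000 0.0000; 0.0000 0.1718]
P' = Q + AᵀP(A−BK) = [11.2500 2.2500; 2.2500 2.4218]
tr(P') = 13.6718

0.0000 0.2508


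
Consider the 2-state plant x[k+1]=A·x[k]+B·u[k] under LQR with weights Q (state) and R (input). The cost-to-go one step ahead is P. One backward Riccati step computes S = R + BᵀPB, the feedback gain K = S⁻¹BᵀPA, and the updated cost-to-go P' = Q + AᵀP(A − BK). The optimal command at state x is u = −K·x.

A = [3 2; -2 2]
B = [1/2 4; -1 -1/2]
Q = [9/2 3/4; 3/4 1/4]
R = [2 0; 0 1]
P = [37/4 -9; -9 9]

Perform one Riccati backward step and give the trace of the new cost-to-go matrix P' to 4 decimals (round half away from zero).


7.1896

BᵀP = [13.6250 -13.5000; 41.5000 -40.5000]
S = R + BᵀPB = [2 0; 0 1] + [20.3125 61.2500; 61.2500 186.2500] = [22.3125 61.2500; 61.2500 187.2500]
BᵀPA = [67.8750 0.2500; 205.5000 2.0000]
K = S⁻¹·BᵀPA = [0.2878 -0.1775; 1.0033 0.0687]
A−BK = [-1.1572 1.8138; -1.2106 1.8569]
AᵀP(A−BK) = [1.5327 -0.5786; -0.5786 0.9069]
P' = Q + AᵀP(A−BK) = [6.0327 0.1714; 0.1714 1.1569]
tr(P') = 7.1896


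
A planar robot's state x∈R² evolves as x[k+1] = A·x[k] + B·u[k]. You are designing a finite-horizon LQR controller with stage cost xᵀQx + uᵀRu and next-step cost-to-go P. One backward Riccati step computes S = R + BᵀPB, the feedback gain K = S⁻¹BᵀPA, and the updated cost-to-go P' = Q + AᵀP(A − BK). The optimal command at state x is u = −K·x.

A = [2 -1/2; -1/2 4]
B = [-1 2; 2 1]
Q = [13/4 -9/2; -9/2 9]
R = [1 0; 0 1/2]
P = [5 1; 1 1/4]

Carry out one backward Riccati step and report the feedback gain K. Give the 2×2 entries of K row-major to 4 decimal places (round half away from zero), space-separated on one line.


-0.2070 0.3242 0.7891 0.2266

BᵀP = [-3.0000 -0.5000; 11.0000 2.2500]
S = R + BᵀPB = [1 0; 0 1/2] + [2.0000 -6.5000; -6.5000 24.2500] = [3.0000 -6.5000; -6.5000 24.7500]
BᵀPA = [-5.7500 -0.5000; 20.8750 3.5000]
K = S⁻¹·BᵀPA = [-0.2070 0.3242; 0.7891 0.2266]
A−BK = [0.2148 -0.6289; -0.8750 3.1250]
AᵀP(A−BK) = [0.4004 -0.1152; -0.1152 0.6191]
P' = Q + AᵀP(A−BK) = [3.6504 -4.6152; -4.6152 9.6191]
tr(P') = 13.2695


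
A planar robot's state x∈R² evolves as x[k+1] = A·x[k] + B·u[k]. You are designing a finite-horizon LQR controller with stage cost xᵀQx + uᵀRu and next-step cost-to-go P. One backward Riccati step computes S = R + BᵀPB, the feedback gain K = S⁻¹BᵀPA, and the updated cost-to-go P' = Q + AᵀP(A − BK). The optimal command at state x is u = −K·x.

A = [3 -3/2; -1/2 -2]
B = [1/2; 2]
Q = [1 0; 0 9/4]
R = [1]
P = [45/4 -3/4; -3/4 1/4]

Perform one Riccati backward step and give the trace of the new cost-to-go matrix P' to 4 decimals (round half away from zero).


BᵀP = [4.1250 0.1250]
S = R + BᵀPB = [1] + [2.3125] = [3.3125]
BᵀPA = [12.3125 -6.4375]
K = S⁻¹·BᵀPA = [3.7170 -1.9434]
A−BK = [1.1415 -0.5283; -7.9340 1.8868]
AᵀP(A−BK) = [57.7972 -22.5094; -22.5094 9.3019]
P' = Q + AᵀP(A−BK) = [58.7972 -22.5094; -22.5094 11.5519]
tr(P') = 70.3491

70.3491


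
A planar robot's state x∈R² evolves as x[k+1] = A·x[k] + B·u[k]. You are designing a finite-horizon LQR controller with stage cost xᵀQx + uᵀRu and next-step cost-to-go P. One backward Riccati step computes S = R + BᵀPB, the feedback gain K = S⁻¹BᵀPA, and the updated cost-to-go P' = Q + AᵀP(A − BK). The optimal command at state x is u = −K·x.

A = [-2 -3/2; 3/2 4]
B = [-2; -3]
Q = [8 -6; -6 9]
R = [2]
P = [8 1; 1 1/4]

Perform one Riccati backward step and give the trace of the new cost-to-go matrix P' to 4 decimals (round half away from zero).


BᵀP = [-19.0000 -2.7500]
S = R + BᵀPB = [2] + [46.2500] = [48.2500]
BᵀPA = [33.8750 17.5000]
K = S⁻¹·BᵀPA = [0.7021 0.3627]
A−BK = [-0.5959 -0.7746; 3.6062 5.0881]
AᵀP(A−BK) = [2.7798 2.9637; 2.9637 3.6528]
P' = Q + AᵀP(A−BK) = [10.7798 -3.0363; -3.0363 12.6528]
tr(P') = 23.4326

23.4326


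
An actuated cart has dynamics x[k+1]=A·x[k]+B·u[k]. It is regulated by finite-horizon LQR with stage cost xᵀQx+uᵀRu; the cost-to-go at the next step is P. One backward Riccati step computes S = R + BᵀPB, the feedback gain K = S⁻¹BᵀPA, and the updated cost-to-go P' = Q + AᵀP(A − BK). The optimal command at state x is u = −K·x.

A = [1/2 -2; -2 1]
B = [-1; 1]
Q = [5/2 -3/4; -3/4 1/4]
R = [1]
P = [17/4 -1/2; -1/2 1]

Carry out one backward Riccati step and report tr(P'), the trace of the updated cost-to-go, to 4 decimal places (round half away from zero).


BᵀP = [-4.7500 1.5000]
S = R + BᵀPB = [1] + [6.2500] = [7.2500]
BᵀPA = [-5.3750 11.0000]
K = S⁻¹·BᵀPA = [-0.7414 1.5172]
A−BK = [-0.2414 -0.4828; -1.2586 -0.5172]
AᵀP(A−BK) = [2.0776 -0.3448; -0.3448 3.3103]
P' = Q + AᵀP(A−BK) = [4.5776 -1.0948; -1.0948 3.5603]
tr(P') = 8.1379

8.1379


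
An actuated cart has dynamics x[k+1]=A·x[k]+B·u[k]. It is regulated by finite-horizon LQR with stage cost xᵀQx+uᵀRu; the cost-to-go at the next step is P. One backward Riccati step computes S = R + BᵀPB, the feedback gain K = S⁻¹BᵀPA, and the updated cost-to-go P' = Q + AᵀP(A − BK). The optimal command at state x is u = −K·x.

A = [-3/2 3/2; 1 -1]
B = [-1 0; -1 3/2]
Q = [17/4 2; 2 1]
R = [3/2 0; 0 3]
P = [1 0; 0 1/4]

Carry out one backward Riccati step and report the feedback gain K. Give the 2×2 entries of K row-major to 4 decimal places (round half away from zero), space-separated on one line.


0.4757 -0.4757 0.1553 -0.1553

BᵀP = [-1.0000 -0.2500; 0.0000 0.3750]
S = R + BᵀPB = [3/2 0; 0 3] + [1.2500 -0.3750; -0.3750 0.5625] = [2.7500 -0.3750; -0.3750 3.5625]
BᵀPA = [1.2500 -1.2500; 0.3750 -0.3750]
K = S⁻¹·BᵀPA = [0.4757 -0.4757; 0.1553 -0.1553]
A−BK = [-1.0243 1.0243; 1.2427 -1.2427]
AᵀP(A−BK) = [1.8471 -1.8471; -1.8471 1.8471]
P' = Q + AᵀP(A−BK) = [6.0971 0.1529; 0.1529 2.8471]
tr(P') = 8.9442


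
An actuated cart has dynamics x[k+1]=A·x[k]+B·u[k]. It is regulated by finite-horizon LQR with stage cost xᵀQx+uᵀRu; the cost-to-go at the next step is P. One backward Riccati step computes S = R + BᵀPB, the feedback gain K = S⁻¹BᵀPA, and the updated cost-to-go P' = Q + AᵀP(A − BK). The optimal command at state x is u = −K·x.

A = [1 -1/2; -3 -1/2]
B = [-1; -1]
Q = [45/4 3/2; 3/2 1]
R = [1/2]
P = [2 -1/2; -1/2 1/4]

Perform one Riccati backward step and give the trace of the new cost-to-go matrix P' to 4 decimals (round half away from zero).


16.6964

BᵀP = [-1.5000 0.2500]
S = R + BᵀPB = [1/2] + [1.2500] = [1.7500]
BᵀPA = [-2.2500 0.6250]
K = S⁻¹·BᵀPA = [-1.2857 0.3571]
A−BK = [-0.2857 -0.1429; -4.2857 -0.1429]
AᵀP(A−BK) = [4.3571 -0.3214; -0.3214 0.0893]
P' = Q + AᵀP(A−BK) = [15.6071 1.1786; 1.1786 1.0893]
tr(P') = 16.6964


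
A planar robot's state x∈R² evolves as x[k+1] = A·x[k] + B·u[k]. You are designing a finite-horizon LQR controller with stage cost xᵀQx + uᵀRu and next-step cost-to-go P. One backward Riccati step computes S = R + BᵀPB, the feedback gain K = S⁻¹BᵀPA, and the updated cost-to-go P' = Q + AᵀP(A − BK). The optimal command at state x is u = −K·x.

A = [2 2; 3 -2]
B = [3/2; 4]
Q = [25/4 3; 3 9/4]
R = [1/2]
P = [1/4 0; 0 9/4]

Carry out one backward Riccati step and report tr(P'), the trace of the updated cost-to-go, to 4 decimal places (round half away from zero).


BᵀP = [0.3750 9.0000]
S = R + BᵀPB = [1/2] + [36.5625] = [37.0625]
BᵀPA = [27.7500 -17.2500]
K = S⁻¹·BᵀPA = [0.7487 -0.4654]
A−BK = [0.8769 2.6981; 0.0051 -0.1383]
AᵀP(A−BK) = [0.4726 0.4157; 0.4157 1.9713]
P' = Q + AᵀP(A−BK) = [6.7226 3.4157; 3.4157 4.2213]
tr(P') = 10.9439

10.9439


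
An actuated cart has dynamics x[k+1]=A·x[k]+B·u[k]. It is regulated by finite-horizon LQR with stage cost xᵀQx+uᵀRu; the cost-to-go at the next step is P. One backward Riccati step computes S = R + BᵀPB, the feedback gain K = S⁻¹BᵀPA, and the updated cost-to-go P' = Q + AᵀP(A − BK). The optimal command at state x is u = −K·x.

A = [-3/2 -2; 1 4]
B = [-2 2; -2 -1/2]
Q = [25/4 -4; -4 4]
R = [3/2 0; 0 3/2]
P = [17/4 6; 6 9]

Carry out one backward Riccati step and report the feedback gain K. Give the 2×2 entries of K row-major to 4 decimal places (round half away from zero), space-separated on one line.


-0.0586 -0.8930 -0.2598 -0.4822

BᵀP = [-20.5000 -30.0000; 5.5000 7.5000]
S = R + BᵀPB = [3/2 0; 0 3/2] + [101.0000 -26.0000; -26.0000 7.2500] = [102.5000 -26.0000; -26.0000 8.7500]
BᵀPA = [0.7500 -79.0000; -0.7500 19.0000]
K = S⁻¹·BᵀPA = [-0.0586 -0.8930; -0.2598 -0.4822]
A−BK = [-1.0976 -2.8217; 0.7530 1.9728]
AᵀP(A−BK) = [0.4116 1.0581; 1.0581 3.6112]
P' = Q + AᵀP(A−BK) = [6.6616 -2.9419; -2.9419 7.6112]
tr(P') = 14.2728


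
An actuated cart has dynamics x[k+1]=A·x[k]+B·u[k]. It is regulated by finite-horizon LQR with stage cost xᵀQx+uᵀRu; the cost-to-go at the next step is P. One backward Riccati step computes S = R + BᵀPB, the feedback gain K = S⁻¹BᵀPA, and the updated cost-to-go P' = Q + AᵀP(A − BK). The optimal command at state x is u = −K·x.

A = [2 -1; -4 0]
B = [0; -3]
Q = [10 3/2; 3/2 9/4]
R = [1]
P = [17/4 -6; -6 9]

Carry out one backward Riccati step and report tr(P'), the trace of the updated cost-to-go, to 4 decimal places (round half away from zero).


16.6707

BᵀP = [18.0000 -27.0000]
S = R + BᵀPB = [1] + [81.0000] = [82.0000]
BᵀPA = [144.0000 -18.0000]
K = S⁻¹·BᵀPA = [1.7561 -0.2195]
A−BK = [2.0000 -1.0000; 1.2683 -0.6585]
AᵀP(A−BK) = [4.1220 -0.8902; -0.8902 0.2988]
P' = Q + AᵀP(A−BK) = [14.1220 0.6098; 0.6098 2.5488]
tr(P') = 16.6707


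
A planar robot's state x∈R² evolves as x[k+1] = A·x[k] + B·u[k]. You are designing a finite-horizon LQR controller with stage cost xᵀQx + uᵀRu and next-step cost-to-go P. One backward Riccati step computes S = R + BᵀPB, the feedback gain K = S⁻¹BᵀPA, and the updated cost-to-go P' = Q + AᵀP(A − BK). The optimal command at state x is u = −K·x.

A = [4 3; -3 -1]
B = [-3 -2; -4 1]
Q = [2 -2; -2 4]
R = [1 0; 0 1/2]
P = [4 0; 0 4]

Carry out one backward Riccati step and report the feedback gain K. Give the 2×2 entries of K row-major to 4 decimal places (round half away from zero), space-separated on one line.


BᵀP = [-12.0000 -16.0000; -8.0000 4.0000]
S = R + BᵀPB = [1 0; 0 1/2] + [100.0000 8.0000; 8.0000 20.0000] = [101.0000 8.0000; 8.0000 20.5000]
BᵀPA = [0.0000 -20.0000; -44.0000 -28.0000]
K = S⁻¹·BᵀPA = [0.1754 -0.0927; -2.2148 -1.3297]
A−BK = [0.0967 0.0625; -0.0835 -0.0411]
AᵀP(A−BK) = [2.5487 1.4941; 1.4941 0.9150]
P' = Q + AᵀP(A−BK) = [4.5487 -0.5059; -0.5059 4.9150]
tr(P') = 9.4637

0.1754 -0.0927 -2.2148 -1.3297


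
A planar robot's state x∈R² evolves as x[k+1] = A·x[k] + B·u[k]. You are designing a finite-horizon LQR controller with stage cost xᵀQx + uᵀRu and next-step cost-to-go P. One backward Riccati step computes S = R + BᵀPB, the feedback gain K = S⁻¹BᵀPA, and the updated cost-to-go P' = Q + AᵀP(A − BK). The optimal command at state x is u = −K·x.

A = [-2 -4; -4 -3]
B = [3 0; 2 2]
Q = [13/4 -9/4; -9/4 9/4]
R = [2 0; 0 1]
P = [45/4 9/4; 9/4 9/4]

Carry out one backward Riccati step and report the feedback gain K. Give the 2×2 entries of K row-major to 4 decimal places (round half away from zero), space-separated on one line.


BᵀP = [38.2500 11.2500; 4.5000 4.5000]
S = R + BᵀPB = [2 0; 0 1] + [137.2500 22.5000; 22.5000 9.0000] = [139.2500 22.5000; 22.5000 10.0000]
BᵀPA = [-121.5000 -186.7500; -27.0000 -31.5000]
K = S⁻¹·BᵀPA = [-0.6855 -1.3075; -1.1577 -0.2082]
A−BK = [0.0564 -0.0776; -0.3137 0.0313]
AᵀP(A−BK) = [2.4575 2.0209; 2.0209 3.5213]
P' = Q + AᵀP(A−BK) = [5.7075 -0.2291; -0.2291 5.7713]
tr(P') = 11.4788

-0.6855 -1.3075 -1.1577 -0.2082


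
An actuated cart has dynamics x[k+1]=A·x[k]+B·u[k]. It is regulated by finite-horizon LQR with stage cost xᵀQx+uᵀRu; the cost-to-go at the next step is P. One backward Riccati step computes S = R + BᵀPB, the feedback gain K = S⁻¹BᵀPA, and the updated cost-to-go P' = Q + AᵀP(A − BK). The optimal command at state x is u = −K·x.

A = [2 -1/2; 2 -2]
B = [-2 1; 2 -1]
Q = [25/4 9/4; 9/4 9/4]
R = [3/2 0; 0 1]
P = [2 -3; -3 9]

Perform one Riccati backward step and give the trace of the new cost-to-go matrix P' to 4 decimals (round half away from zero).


BᵀP = [-10.0000 24.0000; 5.0000 -12.0000]
S = R + BᵀPB = [3/2 0; 0 1] + [68.0000 -34.0000; -34.0000 17.0000] = [69.5000 -34.0000; -34.0000 18.0000]
BᵀPA = [28.0000 -43.0000; -14.0000 21.5000]
K = S⁻¹·BᵀPA = [0.2947 -0.4526; -0.2211 0.3395]
A−BK = [2.8105 -1.7447; 1.1895 -0.7553]
AᵀP(A−BK) = [8.6526 -5.5737; -5.5737 3.7382]
P' = Q + AᵀP(A−BK) = [14.9026 -3.3237; -3.3237 5.9882]
tr(P') = 20.8908

20.8908


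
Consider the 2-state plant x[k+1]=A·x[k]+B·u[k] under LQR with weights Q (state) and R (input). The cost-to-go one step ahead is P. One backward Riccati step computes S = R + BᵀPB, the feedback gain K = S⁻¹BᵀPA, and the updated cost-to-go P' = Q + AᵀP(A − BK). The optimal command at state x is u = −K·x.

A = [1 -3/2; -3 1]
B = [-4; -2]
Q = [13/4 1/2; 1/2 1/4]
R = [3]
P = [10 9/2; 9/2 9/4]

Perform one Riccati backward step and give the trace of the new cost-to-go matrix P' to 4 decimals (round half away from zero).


BᵀP = [-49.0000 -22.5000]
S = R + BᵀPB = [3] + [241.0000] = [244.0000]
BᵀPA = [18.5000 51.0000]
K = S⁻¹·BᵀPA = [0.0758 0.2090]
A−BK = [1.3033 -0.6639; -2.8484 1.4180]
AᵀP(A−BK) = [1.8473 -0.8668; -0.8668 0.5902]
P' = Q + AᵀP(A−BK) = [5.0973 -0.3668; -0.3668 0.8402]
tr(P') = 5.9375

5.9375


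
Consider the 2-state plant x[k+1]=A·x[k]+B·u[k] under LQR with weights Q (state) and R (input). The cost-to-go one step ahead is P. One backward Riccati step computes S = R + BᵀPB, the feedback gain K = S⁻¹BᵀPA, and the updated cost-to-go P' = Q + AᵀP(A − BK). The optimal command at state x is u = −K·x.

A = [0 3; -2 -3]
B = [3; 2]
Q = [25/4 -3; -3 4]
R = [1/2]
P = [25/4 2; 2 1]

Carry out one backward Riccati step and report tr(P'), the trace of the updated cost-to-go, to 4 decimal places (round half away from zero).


17.3754

BᵀP = [22.7500 8.0000]
S = R + BᵀPB = [1/2] + [84.2500] = [84.7500]
BᵀPA = [-16.0000 44.2500]
K = S⁻¹·BᵀPA = [-0.1888 0.5221]
A−BK = [0.5664 1.4336; -1.6224 -4.0442]
AᵀP(A−BK) = [0.9794 2.3540; 2.3540 6.1460]
P' = Q + AᵀP(A−BK) = [7.2294 -0.6460; -0.6460 10.1460]
tr(P') = 17.3754


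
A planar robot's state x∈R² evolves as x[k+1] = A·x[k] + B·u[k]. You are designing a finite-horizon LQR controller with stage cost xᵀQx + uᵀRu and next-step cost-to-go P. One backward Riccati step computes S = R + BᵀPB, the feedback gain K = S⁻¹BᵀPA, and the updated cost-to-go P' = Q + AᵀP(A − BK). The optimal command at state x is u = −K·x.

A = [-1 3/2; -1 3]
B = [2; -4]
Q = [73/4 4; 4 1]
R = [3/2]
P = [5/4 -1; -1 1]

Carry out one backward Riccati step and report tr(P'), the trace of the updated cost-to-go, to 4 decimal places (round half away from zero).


BᵀP = [6.5000 -6.0000]
S = R + BᵀPB = [3/2] + [37.0000] = [38.5000]
BᵀPA = [-0.5000 -8.2500]
K = S⁻¹·BᵀPA = [-0.0130 -0.2143]
A−BK = [-0.9740 1.9286; -1.0519 2.1429]
AᵀP(A−BK) = [0.2435 -0.4821; -0.4821 1.0446]
P' = Q + AᵀP(A−BK) = [18.4935 3.5179; 3.5179 2.0446]
tr(P') = 20.5381

20.5381


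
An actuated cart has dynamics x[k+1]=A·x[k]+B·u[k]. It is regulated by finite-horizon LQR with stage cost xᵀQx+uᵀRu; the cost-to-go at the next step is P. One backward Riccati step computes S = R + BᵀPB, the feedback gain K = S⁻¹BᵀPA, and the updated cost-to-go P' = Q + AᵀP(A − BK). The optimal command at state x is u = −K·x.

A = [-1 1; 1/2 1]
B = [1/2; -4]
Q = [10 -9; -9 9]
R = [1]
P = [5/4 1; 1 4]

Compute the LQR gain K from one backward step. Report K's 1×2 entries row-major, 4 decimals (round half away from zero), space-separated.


-0.0714 -0.3078

BᵀP = [-3.3750 -15.5000]
S = R + BᵀPB = [1] + [60.3125] = [61.3125]
BᵀPA = [-4.3750 -18.8750]
K = S⁻¹·BᵀPA = [-0.0714 -0.3078]
A−BK = [-0.9643 1.1539; 0.2146 -0.2314]
AᵀP(A−BK) = [0.9378 -1.0968; -1.0968 1.4393]
P' = Q + AᵀP(A−BK) = [10.9378 -10.0968; -10.0968 10.4393]
tr(P') = 21.3772


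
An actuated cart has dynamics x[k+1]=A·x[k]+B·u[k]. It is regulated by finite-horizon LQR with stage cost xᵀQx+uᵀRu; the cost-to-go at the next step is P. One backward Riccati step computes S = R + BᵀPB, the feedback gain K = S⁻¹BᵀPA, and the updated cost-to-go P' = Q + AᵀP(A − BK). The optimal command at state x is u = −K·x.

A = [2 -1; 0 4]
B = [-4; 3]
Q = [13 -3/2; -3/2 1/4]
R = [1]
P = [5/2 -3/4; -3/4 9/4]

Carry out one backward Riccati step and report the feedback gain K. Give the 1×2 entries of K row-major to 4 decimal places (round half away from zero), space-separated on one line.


BᵀP = [-12.2500 9.7500]
S = R + BᵀPB = [1] + [78.2500] = [79.2500]
BᵀPA = [-24.5000 51.2500]
K = S⁻¹·BᵀPA = [-0.3091 0.6467]
A−BK = [0.7634 1.5868; 0.9274 2.0599]
AᵀP(A−BK) = [2.4259 4.8438; 4.8438 11.3573]
P' = Q + AᵀP(A−BK) = [15.4259 3.3438; 3.3438 11.6073]
tr(P') = 27.0331

-0.3091 0.6467


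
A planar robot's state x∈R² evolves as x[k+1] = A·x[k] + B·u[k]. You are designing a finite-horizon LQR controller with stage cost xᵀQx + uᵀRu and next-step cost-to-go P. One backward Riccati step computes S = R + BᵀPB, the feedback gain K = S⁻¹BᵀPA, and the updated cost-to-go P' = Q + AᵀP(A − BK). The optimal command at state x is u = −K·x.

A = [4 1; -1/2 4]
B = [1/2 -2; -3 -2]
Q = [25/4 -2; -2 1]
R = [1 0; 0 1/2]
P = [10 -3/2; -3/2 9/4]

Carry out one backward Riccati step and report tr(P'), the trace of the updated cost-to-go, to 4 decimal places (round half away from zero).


BᵀP = [9.5000 -7.5000; -17.0000 -1.5000]
S = R + BᵀPB = [1 0; 0 1/2] + [27.2500 -4.0000; -4.0000 37.0000] = [28.2500 -4.0000; -4.0000 37.5000]
BᵀPA = [41.7500 -20.5000; -67.2500 -23.0000]
K = S⁻¹·BᵀPA = [1.2427 -0.8250; -1.6608 -0.7013]
A−BK = [0.0571 0.0098; -0.0934 0.1224]
AᵀP(A−BK) = [2.9917 -0.4721; -0.4721 0.9576]
P' = Q + AᵀP(A−BK) = [9.2417 -2.4721; -2.4721 1.9576]
tr(P') = 11.1992

11.1992


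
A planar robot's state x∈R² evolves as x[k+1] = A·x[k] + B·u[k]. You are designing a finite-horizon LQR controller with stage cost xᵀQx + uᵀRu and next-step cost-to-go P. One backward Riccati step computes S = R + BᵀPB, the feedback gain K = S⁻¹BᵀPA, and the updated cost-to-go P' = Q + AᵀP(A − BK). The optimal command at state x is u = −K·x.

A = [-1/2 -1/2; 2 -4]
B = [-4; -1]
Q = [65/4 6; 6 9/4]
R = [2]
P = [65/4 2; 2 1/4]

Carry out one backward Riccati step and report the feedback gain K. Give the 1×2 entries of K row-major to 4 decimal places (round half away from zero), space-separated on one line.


BᵀP = [-67.0000 -8.2500]
S = R + BᵀPB = [2] + [276.2500] = [278.2500]
BᵀPA = [17.0000 66.5000]
K = S⁻¹·BᵀPA = [0.0611 0.2390]
A−BK = [-0.2556 0.4560; 2.0611 -3.7610]
AᵀP(A−BK) = [0.0239 -0.0004; -0.0004 0.1694]
P' = Q + AᵀP(A−BK) = [16.2739 5.9996; 5.9996 2.4194]
tr(P') = 18.6933

0.0611 0.2390


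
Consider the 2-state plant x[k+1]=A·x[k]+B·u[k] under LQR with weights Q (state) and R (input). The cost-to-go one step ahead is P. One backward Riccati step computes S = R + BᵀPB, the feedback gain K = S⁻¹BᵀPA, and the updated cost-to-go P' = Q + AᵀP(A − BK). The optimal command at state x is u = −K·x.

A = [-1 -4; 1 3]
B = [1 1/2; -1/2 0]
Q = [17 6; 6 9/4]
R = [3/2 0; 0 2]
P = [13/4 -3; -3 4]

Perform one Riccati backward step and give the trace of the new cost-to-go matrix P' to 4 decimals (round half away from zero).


BᵀP = [4.7500 -5.0000; 1.6250 -1.5000]
S = R + BᵀPB = [3/2 0; 0 2] + [7.2500 2.3750; 2.3750 0.8125] = [8.7500 2.3750; 2.3750 2.8125]
BᵀPA = [-9.7500 -34.0000; -3.1250 -11.0000]
K = S⁻¹·BᵀPA = [-1.0544 -3.6639; -0.2208 -0.8171]
A−BK = [0.1647 0.0725; 0.4728 1.1680]
AᵀP(A−BK) = [2.2801 7.7232; 7.7232 26.4382]
P' = Q + AᵀP(A−BK) = [19.2801 13.7232; 13.7232 28.6882]
tr(P') = 47.9683

47.9683


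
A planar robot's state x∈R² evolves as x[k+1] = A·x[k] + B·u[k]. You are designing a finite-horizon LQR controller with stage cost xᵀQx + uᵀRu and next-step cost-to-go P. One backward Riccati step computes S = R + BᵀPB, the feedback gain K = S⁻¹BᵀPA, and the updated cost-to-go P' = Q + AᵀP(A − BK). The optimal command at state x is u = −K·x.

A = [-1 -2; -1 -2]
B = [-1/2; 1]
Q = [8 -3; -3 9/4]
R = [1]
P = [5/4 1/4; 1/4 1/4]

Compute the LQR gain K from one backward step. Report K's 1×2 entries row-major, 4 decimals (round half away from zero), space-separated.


BᵀP = [-0.3750 0.1250]
S = R + BᵀPB = [1] + [0.3125] = [1.3125]
BᵀPA = [0.2500 0.5000]
K = S⁻¹·BᵀPA = [0.1905 0.3810]
A−BK = [-0.9048 -1.8095; -1.1905 -2.3810]
AᵀP(A−BK) = [1.9524 3.9048; 3.9048 7.8095]
P' = Q + AᵀP(A−BK) = [9.9524 0.9048; 0.9048 10.0595]
tr(P') = 20.0119

0.1905 0.3810


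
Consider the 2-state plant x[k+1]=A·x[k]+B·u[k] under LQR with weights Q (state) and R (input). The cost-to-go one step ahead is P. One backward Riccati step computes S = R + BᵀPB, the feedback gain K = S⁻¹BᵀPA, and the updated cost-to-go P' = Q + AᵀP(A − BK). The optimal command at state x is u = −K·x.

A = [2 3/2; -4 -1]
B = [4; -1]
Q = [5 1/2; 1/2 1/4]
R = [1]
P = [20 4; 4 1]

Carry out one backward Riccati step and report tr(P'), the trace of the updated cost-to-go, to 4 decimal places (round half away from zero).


BᵀP = [76.0000 15.0000]
S = R + BᵀPB = [1] + [289.0000] = [290.0000]
BᵀPA = [92.0000 99.0000]
K = S⁻¹·BᵀPA = [0.3172 0.3414]
A−BK = [0.7310 0.1345; -3.6828 -0.6586]
AᵀP(A−BK) = [2.8138 0.5931; 0.5931 0.2034]
P' = Q + AᵀP(A−BK) = [7.8138 1.0931; 1.0931 0.4534]
tr(P') = 8.2672

8.2672


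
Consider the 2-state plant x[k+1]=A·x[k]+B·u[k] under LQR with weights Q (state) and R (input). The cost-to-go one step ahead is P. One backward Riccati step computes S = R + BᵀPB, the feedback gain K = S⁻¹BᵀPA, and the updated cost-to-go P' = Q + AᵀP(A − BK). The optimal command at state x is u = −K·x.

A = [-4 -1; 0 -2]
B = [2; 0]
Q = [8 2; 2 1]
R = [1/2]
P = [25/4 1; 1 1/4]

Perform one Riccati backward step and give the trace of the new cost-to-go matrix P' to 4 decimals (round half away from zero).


BᵀP = [12.5000 2.0000]
S = R + BᵀPB = [1/2] + [25.0000] = [25.5000]
BᵀPA = [-50.0000 -16.5000]
K = S⁻¹·BᵀPA = [-1.9608 -0.6471]
A−BK = [-0.0784 0.2941; 0.0000 -2.0000]
AᵀP(A−BK) = [1.9608 0.6471; 0.6471 0.5735]
P' = Q + AᵀP(A−BK) = [9.9608 2.6471; 2.6471 1.5735]
tr(P') = 11.5343

11.5343


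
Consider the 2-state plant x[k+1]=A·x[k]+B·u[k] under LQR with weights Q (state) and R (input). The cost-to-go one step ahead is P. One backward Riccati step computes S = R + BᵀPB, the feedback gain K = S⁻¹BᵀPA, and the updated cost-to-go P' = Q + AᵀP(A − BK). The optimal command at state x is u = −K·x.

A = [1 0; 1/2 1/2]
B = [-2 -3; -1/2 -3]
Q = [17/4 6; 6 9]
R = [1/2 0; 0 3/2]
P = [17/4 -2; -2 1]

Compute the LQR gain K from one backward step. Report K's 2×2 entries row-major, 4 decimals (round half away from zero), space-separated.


-0.3293 0.1377 -0.1018 -0.0120

BᵀP = [-7.5000 3.5000; -6.7500 3.0000]
S = R + BᵀPB = [1/2 0; 0 3/2] + [13.2500 12.0000; 12.0000 11.2500] = [13.7500 12.0000; 12.0000 12.7500]
BᵀPA = [-5.7500 1.7500; -5.2500 1.5000]
K = S⁻¹·BᵀPA = [-0.3293 0.1377; -0.1018 -0.0120]
A−BK = [0.0359 0.2395; 0.0299 0.5329]
AᵀP(A−BK) = [0.0719 -0.0210; -0.0210 0.0269]
P' = Q + AᵀP(A−BK) = [4.3219 5.9790; 5.9790 9.0269]
tr(P') = 13.3488


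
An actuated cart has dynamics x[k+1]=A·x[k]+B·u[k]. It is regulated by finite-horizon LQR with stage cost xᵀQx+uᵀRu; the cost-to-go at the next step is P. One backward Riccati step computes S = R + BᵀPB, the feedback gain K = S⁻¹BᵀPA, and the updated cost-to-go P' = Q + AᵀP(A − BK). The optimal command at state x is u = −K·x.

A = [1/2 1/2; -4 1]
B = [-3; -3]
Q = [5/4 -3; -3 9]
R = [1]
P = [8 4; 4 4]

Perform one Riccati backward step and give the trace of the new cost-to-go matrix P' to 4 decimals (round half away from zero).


26.8909

BᵀP = [-36.0000 -24.0000]
S = R + BᵀPB = [1] + [180.0000] = [181.0000]
BᵀPA = [78.0000 -42.0000]
K = S⁻¹·BᵀPA = [0.4309 -0.2320]
A−BK = [1.7928 -0.1961; -2.7072 0.3039]
AᵀP(A−BK) = [16.3867 -1.9006; -1.9006 0.2541]
P' = Q + AᵀP(A−BK) = [17.6367 -4.9006; -4.9006 9.2541]
tr(P') = 26.8909


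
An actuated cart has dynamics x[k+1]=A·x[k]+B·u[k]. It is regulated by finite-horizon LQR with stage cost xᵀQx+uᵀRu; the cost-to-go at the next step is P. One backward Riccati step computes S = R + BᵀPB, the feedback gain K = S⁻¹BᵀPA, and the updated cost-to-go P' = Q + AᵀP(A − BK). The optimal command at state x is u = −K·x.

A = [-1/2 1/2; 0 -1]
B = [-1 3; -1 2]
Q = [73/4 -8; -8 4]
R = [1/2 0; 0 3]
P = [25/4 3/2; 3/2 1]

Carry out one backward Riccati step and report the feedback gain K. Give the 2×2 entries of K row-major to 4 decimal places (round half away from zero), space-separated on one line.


0.1012 0.1575 -0.0987 0.1086

BᵀP = [-7.7500 -2.5000; 21.7500 6.5000]
S = R + BᵀPB = [1/2 0; 0 3] + [10.2500 -28.2500; -28.2500 78.2500] = [10.7500 -28.2500; -28.2500 81.2500]
BᵀPA = [3.8750 -1.3750; -10.8750 4.3750]
K = S⁻¹·BᵀPA = [0.1012 0.1575; -0.0987 0.1086]
A−BK = [-0.1028 0.3317; 0.2985 -1.0597]
AᵀP(A−BK) = [0.0974 -0.2417; -0.2417 0.8039]
P' = Q + AᵀP(A−BK) = [18.3474 -8.2417; -8.2417 4.8039]
tr(P') = 23.1513


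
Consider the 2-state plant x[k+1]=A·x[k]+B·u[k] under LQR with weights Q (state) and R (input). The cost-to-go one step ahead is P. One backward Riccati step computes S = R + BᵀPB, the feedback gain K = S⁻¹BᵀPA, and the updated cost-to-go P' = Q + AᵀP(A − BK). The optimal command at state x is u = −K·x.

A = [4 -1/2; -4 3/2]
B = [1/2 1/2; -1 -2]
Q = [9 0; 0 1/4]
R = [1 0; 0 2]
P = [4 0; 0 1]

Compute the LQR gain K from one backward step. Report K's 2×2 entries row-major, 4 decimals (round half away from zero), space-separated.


3.0000 -0.4583 1.0000 -0.3750

BᵀP = [2.0000 -1.0000; 2.0000 -2.0000]
S = R + BᵀPB = [1 0; 0 2] + [2.0000 3.0000; 3.0000 5.0000] = [3.0000 3.0000; 3.0000 7.0000]
BᵀPA = [12.0000 -2.5000; 16.0000 -4.0000]
K = S⁻¹·BᵀPA = [3.0000 -0.4583; 1.0000 -0.3750]
A−BK = [2.0000 -0.0833; 1.0000 0.2917]
AᵀP(A−BK) = [28.0000 -2.5000; -2.5000 0.6042]
P' = Q + AᵀP(A−BK) = [37.0000 -2.5000; -2.5000 0.8542]
tr(P') = 37.8542


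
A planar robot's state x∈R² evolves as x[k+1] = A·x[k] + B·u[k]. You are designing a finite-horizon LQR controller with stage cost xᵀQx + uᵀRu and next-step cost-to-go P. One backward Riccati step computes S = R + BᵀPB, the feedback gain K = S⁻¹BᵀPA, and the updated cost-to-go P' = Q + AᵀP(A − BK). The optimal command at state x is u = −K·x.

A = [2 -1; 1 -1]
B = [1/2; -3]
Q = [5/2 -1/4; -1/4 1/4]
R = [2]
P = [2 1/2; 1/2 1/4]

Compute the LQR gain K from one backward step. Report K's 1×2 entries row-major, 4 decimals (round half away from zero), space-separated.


-0.4615 0.3077

BᵀP = [-0.5000 -0.5000]
S = R + BᵀPB = [2] + [1.2500] = [3.2500]
BᵀPA = [-1.5000 1.0000]
K = S⁻¹·BᵀPA = [-0.4615 0.3077]
A−BK = [2.2308 -1.1538; -0.3846 -0.0769]
AᵀP(A−BK) = [9.5577 -5.2885; -5.2885 2.9423]
P' = Q + AᵀP(A−BK) = [12.0577 -5.5385; -5.5385 3.1923]
tr(P') = 15.2500


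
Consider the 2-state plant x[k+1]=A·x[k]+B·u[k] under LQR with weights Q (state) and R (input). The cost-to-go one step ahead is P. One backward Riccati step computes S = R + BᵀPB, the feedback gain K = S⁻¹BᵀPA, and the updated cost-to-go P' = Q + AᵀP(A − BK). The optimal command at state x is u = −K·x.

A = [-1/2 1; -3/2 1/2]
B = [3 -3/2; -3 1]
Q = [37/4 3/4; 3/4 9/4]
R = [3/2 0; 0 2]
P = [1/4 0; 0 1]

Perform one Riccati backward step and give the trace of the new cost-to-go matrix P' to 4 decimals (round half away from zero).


12.9274

BᵀP = [0.7500 -3.0000; -0.3750 1.0000]
S = R + BᵀPB = [3/2 0; 0 2] + [11.2500 -4.1250; -4.1250 1.5625] = [12.7500 -4.1250; -4.1250 3.5625]
BᵀPA = [4.1250 -0.7500; -1.3125 0.1250]
K = S⁻¹·BᵀPA = [0.3267 -0.0759; 0.0099 -0.0528]
A−BK = [-1.4653 1.1485; -0.5297 0.3251]
AᵀP(A−BK) = [0.9777 -0.6312; -0.6312 0.4497]
P' = Q + AᵀP(A−BK) = [10.2277 0.1188; 0.1188 2.6997]
tr(P') = 12.9274


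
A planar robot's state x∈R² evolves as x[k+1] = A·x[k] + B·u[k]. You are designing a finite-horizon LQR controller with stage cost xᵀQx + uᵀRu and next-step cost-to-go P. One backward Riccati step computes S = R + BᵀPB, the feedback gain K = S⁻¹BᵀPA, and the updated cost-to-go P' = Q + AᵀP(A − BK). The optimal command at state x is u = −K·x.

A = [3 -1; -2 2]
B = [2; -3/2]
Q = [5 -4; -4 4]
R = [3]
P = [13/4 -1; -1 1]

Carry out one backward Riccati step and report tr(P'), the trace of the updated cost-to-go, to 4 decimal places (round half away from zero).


16.5928

BᵀP = [8.0000 -3.5000]
S = R + BᵀPB = [3] + [21.2500] = [24.2500]
BᵀPA = [31.0000 -15.0000]
K = S⁻¹·BᵀPA = [1.2784 -0.6186]
A−BK = [0.4433 0.2371; -0.0825 1.0722]
AᵀP(A−BK) = [5.6211 -2.5747; -2.5747 1.9716]
P' = Q + AᵀP(A−BK) = [10.6211 -6.5747; -6.5747 5.9716]
tr(P') = 16.5928


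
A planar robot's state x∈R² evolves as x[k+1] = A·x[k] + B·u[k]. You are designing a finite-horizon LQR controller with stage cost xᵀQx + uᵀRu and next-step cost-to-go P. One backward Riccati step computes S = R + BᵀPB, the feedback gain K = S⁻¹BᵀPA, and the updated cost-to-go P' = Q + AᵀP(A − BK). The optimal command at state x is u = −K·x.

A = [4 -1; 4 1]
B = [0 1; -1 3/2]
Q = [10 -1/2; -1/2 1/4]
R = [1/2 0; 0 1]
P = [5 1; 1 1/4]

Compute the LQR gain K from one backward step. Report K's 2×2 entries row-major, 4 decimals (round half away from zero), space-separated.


-0.8521 0.0237 3.1716 -0.5325

BᵀP = [-1.0000 -0.2500; 6.5000 1.3750]
S = R + BᵀPB = [1/2 0; 0 1] + [0.2500 -1.3750; -1.3750 8.5625] = [0.7500 -1.3750; -1.3750 9.5625]
BᵀPA = [-5.0000 0.7500; 31.5000 -5.1250]
K = S⁻¹·BᵀPA = [-0.8521 0.0237; 3.1716 -0.5325]
A−BK = [0.8284 -0.4675; -1.6095 1.8225]
AᵀP(A−BK) = [11.8343 -2.1065; -2.1065 0.5030]
P' = Q + AᵀP(A−BK) = [21.8343 -2.6065; -2.6065 0.7530]
tr(P') = 22.5873


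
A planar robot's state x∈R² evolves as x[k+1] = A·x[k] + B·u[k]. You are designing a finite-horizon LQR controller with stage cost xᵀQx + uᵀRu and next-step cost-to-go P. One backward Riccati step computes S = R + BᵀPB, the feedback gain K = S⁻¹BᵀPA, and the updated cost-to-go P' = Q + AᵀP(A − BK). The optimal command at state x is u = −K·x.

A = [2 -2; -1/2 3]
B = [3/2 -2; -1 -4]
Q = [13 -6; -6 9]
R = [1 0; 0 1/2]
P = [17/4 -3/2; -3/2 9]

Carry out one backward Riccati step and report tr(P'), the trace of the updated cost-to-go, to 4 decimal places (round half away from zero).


BᵀP = [7.8750 -11.2500; -2.5000 -33.0000]
S = R + BᵀPB = [1 0; 0 1/2] + [23.0625 29.2500; 29.2500 137.0000] = [24.0625 29.2500; 29.2500 137.5000]
BᵀPA = [21.3750 -49.5000; 11.5000 -94.0000]
K = S⁻¹·BᵀPA = [1.0610 -1.6538; -0.1421 -0.3318]
A−BK = [0.1243 -0.1830; -0.0073 0.0189]
AᵀP(A−BK) = [1.2047 -1.8346; -1.8346 2.9459]
P' = Q + AᵀP(A−BK) = [14.2047 -7.8346; -7.8346 11.9459]
tr(P') = 26.1507

26.1507


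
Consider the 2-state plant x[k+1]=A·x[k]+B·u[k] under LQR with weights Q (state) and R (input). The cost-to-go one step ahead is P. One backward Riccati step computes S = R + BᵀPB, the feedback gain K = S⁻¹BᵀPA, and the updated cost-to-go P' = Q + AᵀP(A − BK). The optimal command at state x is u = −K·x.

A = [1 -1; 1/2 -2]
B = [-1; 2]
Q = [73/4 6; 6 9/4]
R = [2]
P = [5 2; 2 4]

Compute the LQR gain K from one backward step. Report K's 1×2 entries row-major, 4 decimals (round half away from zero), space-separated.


0.1333 -0.7333

BᵀP = [-1.0000 6.0000]
S = R + BᵀPB = [2] + [13.0000] = [15.0000]
BᵀPA = [2.0000 -11.0000]
K = S⁻¹·BᵀPA = [0.1333 -0.7333]
A−BK = [1.1333 -1.7333; 0.2333 -0.5333]
AᵀP(A−BK) = [7.7333 -12.5333; -12.5333 20.9333]
P' = Q + AᵀP(A−BK) = [25.9833 -6.5333; -6.5333 23.1833]
tr(P') = 49.1667


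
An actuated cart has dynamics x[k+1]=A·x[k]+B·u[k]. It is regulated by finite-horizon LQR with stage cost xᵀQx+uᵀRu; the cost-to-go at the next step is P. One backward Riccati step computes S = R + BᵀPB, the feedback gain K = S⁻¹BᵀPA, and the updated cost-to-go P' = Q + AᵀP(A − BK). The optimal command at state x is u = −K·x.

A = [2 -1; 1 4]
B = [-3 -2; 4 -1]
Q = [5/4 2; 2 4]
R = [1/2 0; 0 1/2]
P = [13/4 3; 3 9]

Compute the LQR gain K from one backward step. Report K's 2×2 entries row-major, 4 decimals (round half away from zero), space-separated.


0.0063 0.8171 -0.9798 -0.7177

BᵀP = [2.2500 27.0000; -9.5000 -15.0000]
S = R + BᵀPB = [1/2 0; 0 1/2] + [101.2500 -31.5000; -31.5000 34.0000] = [101.7500 -31.5000; -31.5000 34.5000]
BᵀPA = [31.5000 105.7500; -34.0000 -50.5000]
K = S⁻¹·BᵀPA = [0.0063 0.8171; -0.9798 -0.7177]
A−BK = [0.0592 0.0160; -0.0048 0.0138]
AᵀP(A−BK) = [0.4899 0.3588; 0.3588 0.5953]
P' = Q + AᵀP(A−BK) = [1.7399 2.3588; 2.3588 4.5953]
tr(P') = 6.3352


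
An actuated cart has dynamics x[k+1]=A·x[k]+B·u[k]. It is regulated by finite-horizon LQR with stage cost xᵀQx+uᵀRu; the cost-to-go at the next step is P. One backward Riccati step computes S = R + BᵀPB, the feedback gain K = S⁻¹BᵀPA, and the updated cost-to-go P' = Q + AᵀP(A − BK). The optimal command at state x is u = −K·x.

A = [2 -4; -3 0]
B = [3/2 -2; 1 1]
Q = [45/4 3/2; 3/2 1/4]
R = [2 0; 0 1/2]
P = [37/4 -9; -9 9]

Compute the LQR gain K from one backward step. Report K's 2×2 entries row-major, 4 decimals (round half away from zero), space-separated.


BᵀP = [4.8750 -4.5000; -27.5000 27.0000]
S = R + BᵀPB = [2 0; 0 1/2] + [2.8125 -14.2500; -14.2500 82.0000] = [4.8125 -14.2500; -14.2500 82.5000]
BᵀPA = [23.2500 -19.5000; -136.0000 110.0000]
K = S⁻¹·BᵀPA = [-0.1025 -0.2127; -1.6662 1.2966]
A−BK = [-1.1787 -1.0878; -1.2314 -1.0839]
AᵀP(A−BK) = [1.7814 -0.7179; -0.7179 1.2270]
P' = Q + AᵀP(A−BK) = [13.0314 0.7821; 0.7821 1.4770]
tr(P') = 14.5084

-0.1025 -0.2127 -1.6662 1.2966


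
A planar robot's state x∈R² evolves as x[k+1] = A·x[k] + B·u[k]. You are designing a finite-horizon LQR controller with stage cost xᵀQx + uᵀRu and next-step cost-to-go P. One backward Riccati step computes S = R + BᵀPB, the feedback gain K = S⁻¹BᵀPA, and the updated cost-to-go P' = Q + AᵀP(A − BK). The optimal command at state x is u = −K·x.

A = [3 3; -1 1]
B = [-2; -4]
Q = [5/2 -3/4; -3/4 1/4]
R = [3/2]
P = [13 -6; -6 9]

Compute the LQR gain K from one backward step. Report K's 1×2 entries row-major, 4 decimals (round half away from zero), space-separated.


BᵀP = [-2.0000 -24.0000]
S = R + BᵀPB = [3/2] + [100.0000] = [101.5000]
BᵀPA = [18.0000 -30.0000]
K = S⁻¹·BᵀPA = [0.1773 -0.2956]
A−BK = [3.3547 2.4089; -0.2906 -0.1823]
AᵀP(A−BK) = [158.8079 113.3202; 113.3202 81.1330]
P' = Q + AᵀP(A−BK) = [161.3079 112.5702; 112.5702 81.3830]
tr(P') = 242.6909

0.1773 -0.2956


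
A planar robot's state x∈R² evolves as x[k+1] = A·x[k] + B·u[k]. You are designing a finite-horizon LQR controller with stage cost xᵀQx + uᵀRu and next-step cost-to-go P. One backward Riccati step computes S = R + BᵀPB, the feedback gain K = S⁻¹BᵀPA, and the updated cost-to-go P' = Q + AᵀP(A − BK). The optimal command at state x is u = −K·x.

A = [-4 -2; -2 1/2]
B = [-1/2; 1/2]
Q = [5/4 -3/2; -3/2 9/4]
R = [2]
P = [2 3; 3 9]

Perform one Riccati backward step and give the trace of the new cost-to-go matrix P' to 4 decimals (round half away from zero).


BᵀP = [0.5000 3.0000]
S = R + BᵀPB = [2] + [1.2500] = [3.2500]
BᵀPA = [-8.0000 0.5000]
K = S⁻¹·BᵀPA = [-2.4615 0.1538]
A−BK = [-5.2308 -1.9231; -0.7692 0.4231]
AᵀP(A−BK) = [96.3077 14.2308; 14.2308 4.1731]
P' = Q + AᵀP(A−BK) = [97.5577 12.7308; 12.7308 6.4231]
tr(P') = 103.9808

103.9808
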